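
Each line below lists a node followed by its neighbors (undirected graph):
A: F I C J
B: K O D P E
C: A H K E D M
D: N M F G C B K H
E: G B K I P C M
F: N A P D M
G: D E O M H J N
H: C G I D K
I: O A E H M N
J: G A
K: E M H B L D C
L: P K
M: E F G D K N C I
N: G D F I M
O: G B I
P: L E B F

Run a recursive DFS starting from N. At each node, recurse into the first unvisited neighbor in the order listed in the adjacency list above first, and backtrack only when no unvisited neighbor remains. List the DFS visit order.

N → G → D → M → E → B → K → H → C → A → F → P → L → I → O → J

Visit N
N → G
G → D
D → M
M → E
E → B
B → K
K → H
H → C
C → A
A → F
F → P
P → L
A → I
I → O
A → J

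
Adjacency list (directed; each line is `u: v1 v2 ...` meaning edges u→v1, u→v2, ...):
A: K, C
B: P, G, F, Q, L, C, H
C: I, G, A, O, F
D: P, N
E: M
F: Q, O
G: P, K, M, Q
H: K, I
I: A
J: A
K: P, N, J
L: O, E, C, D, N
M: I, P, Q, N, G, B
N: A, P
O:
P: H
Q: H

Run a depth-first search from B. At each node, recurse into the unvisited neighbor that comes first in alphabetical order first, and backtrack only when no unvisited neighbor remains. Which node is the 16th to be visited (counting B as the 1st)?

D

Visit B
B → C
C → A
A → K
K → J
K → N
N → P
P → H
H → I
C → F
F → O
F → Q
C → G
G → M
B → L
L → D
L → E

Visit order: B, C, A, K, J, N, P, H, I, F, O, Q, G, M, L, D, E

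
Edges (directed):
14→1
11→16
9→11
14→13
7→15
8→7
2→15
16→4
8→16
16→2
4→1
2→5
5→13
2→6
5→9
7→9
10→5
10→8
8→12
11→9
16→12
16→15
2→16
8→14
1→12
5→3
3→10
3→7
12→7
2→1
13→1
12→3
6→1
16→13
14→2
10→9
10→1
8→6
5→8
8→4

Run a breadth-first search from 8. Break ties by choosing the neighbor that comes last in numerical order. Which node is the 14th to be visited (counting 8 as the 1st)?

Visit 8; enqueue 16, 14, 12, 7, 6, 4 → queue [16, 14, 12, 7, 6, 4]
Visit 16; enqueue 15, 13, 2 → queue [14, 12, 7, 6, 4, 15, 13, 2]
Visit 14; enqueue 1 → queue [12, 7, 6, 4, 15, 13, 2, 1]
Visit 12; enqueue 3 → queue [7, 6, 4, 15, 13, 2, 1, 3]
Visit 7; enqueue 9 → queue [6, 4, 15, 13, 2, 1, 3, 9]
Visit 6 → queue [4, 15, 13, 2, 1, 3, 9]
Visit 4 → queue [15, 13, 2, 1, 3, 9]
Visit 15 → queue [13, 2, 1, 3, 9]
Visit 13 → queue [2, 1, 3, 9]
Visit 2; enqueue 5 → queue [1, 3, 9, 5]
Visit 1 → queue [3, 9, 5]
Visit 3; enqueue 10 → queue [9, 5, 10]
Visit 9; enqueue 11 → queue [5, 10, 11]
Visit 5 → queue [10, 11]
Visit 10 → queue [11]
Visit 11 → queue []

Visit order: 8, 16, 14, 12, 7, 6, 4, 15, 13, 2, 1, 3, 9, 5, 10, 11

5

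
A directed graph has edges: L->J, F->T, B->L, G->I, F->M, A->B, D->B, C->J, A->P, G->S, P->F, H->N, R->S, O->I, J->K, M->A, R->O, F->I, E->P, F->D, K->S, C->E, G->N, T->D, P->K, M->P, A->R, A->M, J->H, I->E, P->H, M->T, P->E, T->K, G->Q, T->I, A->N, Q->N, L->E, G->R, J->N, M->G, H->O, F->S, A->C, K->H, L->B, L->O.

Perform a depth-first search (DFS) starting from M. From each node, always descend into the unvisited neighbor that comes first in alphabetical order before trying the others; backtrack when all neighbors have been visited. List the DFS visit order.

M A B L E P F D I S T K H N O J C R G Q

Visit M
M → A
A → B
B → L
L → E
E → P
P → F
F → D
F → I
F → S
F → T
T → K
K → H
H → N
H → O
L → J
A → C
A → R
M → G
G → Q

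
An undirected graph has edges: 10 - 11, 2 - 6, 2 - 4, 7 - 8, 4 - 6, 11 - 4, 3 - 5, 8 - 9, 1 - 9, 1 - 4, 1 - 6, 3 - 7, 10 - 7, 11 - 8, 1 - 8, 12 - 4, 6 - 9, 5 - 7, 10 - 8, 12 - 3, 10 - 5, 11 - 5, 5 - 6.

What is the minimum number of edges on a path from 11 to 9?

2

Level 0: 11
Level 1: 4, 5, 8, 10
Level 2: 1, 2, 3, 6, 7, 9, 12
9 first appears at level 2.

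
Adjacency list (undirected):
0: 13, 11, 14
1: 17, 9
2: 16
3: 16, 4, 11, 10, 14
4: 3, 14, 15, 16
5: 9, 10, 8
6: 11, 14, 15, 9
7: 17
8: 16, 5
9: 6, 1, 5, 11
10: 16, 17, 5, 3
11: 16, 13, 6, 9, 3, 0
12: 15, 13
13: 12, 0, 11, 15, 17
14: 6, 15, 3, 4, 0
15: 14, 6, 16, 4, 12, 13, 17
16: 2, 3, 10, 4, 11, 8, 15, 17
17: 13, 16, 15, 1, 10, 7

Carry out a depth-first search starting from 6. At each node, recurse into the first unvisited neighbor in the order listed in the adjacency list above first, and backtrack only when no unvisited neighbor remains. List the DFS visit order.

6, 11, 16, 2, 3, 4, 14, 15, 12, 13, 0, 17, 1, 9, 5, 10, 8, 7

Visit 6
6 → 11
11 → 16
16 → 2
16 → 3
3 → 4
4 → 14
14 → 15
15 → 12
12 → 13
13 → 0
13 → 17
17 → 1
1 → 9
9 → 5
5 → 10
5 → 8
17 → 7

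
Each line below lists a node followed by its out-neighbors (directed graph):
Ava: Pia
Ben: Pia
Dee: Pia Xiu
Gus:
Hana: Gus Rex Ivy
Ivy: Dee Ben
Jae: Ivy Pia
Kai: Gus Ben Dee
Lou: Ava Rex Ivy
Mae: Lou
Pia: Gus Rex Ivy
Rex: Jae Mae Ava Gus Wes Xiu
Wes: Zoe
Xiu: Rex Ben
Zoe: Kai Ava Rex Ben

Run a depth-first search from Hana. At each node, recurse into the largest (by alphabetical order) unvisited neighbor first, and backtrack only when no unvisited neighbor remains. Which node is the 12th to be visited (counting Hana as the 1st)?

Visit Hana
Hana → Rex
Rex → Xiu
Xiu → Ben
Ben → Pia
Pia → Ivy
Ivy → Dee
Pia → Gus
Rex → Wes
Wes → Zoe
Zoe → Kai
Zoe → Ava
Rex → Mae
Mae → Lou
Rex → Jae

Visit order: Hana, Rex, Xiu, Ben, Pia, Ivy, Dee, Gus, Wes, Zoe, Kai, Ava, Mae, Lou, Jae

Ava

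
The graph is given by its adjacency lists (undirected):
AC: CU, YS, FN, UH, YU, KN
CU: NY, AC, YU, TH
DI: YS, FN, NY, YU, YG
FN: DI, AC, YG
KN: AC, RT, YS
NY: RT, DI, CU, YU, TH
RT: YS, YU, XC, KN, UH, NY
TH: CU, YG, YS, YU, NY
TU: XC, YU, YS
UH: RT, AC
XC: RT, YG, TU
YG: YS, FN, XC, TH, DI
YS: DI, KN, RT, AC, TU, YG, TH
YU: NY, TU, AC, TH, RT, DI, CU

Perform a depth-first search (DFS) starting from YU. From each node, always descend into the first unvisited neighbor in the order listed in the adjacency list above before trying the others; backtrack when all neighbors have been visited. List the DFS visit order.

Visit YU
YU → NY
NY → RT
RT → YS
YS → DI
DI → FN
FN → AC
AC → CU
CU → TH
TH → YG
YG → XC
XC → TU
AC → UH
AC → KN

YU, NY, RT, YS, DI, FN, AC, CU, TH, YG, XC, TU, UH, KN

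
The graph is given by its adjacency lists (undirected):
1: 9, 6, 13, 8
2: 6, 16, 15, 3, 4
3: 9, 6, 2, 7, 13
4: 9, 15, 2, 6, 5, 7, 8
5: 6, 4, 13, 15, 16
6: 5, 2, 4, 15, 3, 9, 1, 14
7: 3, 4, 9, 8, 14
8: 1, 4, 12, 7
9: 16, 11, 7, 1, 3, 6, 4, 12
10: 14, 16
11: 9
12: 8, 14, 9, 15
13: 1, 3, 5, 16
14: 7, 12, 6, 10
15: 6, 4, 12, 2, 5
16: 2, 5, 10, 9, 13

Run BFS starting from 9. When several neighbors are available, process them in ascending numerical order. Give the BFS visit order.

9 -> 1 -> 3 -> 4 -> 6 -> 7 -> 11 -> 12 -> 16 -> 8 -> 13 -> 2 -> 5 -> 15 -> 14 -> 10

Visit 9; enqueue 1, 3, 4, 6, 7, 11, 12, 16 → queue [1, 3, 4, 6, 7, 11, 12, 16]
Visit 1; enqueue 8, 13 → queue [3, 4, 6, 7, 11, 12, 16, 8, 13]
Visit 3; enqueue 2 → queue [4, 6, 7, 11, 12, 16, 8, 13, 2]
Visit 4; enqueue 5, 15 → queue [6, 7, 11, 12, 16, 8, 13, 2, 5, 15]
Visit 6; enqueue 14 → queue [7, 11, 12, 16, 8, 13, 2, 5, 15, 14]
Visit 7 → queue [11, 12, 16, 8, 13, 2, 5, 15, 14]
Visit 11 → queue [12, 16, 8, 13, 2, 5, 15, 14]
Visit 12 → queue [16, 8, 13, 2, 5, 15, 14]
Visit 16; enqueue 10 → queue [8, 13, 2, 5, 15, 14, 10]
Visit 8 → queue [13, 2, 5, 15, 14, 10]
Visit 13 → queue [2, 5, 15, 14, 10]
Visit 2 → queue [5, 15, 14, 10]
Visit 5 → queue [15, 14, 10]
Visit 15 → queue [14, 10]
Visit 14 → queue [10]
Visit 10 → queue []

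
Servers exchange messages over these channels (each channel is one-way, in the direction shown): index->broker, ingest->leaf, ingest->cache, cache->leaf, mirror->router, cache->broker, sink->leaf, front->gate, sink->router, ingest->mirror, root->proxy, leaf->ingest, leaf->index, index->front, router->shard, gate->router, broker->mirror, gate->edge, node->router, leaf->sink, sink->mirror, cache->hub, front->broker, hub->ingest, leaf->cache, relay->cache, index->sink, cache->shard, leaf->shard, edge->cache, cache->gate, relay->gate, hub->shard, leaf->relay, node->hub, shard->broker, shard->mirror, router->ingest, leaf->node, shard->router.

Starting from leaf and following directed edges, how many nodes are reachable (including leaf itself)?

15

BFS from leaf visits: leaf, cache, index, ingest, node, relay, shard, sink, broker, gate, hub, front, mirror, router, edge
Reachable nodes: 15 of 17 total.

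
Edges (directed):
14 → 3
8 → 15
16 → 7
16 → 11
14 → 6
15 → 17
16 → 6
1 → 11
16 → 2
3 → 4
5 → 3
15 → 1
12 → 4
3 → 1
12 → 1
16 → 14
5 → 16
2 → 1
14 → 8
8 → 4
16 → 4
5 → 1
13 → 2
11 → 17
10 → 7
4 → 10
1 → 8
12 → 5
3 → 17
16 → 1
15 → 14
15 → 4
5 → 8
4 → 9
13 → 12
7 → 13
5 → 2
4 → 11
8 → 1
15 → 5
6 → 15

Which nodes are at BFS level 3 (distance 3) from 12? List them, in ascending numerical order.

Level 0: 12
Level 1: 1, 4, 5
Level 2: 2, 3, 8, 9, 10, 11, 16
Level 3: 6, 7, 14, 15, 17
Level 4: 13

6, 7, 14, 15, 17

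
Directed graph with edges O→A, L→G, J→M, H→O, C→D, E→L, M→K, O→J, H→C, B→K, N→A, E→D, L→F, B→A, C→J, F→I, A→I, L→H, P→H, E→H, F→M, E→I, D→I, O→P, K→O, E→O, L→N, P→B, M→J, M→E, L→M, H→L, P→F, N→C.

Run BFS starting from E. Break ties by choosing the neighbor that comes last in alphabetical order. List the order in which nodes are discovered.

E O L I H D P J A N M G F C B K

Visit E; enqueue O, L, I, H, D → queue [O, L, I, H, D]
Visit O; enqueue P, J, A → queue [L, I, H, D, P, J, A]
Visit L; enqueue N, M, G, F → queue [I, H, D, P, J, A, N, M, G, F]
Visit I → queue [H, D, P, J, A, N, M, G, F]
Visit H; enqueue C → queue [D, P, J, A, N, M, G, F, C]
Visit D → queue [P, J, A, N, M, G, F, C]
Visit P; enqueue B → queue [J, A, N, M, G, F, C, B]
Visit J → queue [A, N, M, G, F, C, B]
Visit A → queue [N, M, G, F, C, B]
Visit N → queue [M, G, F, C, B]
Visit M; enqueue K → queue [G, F, C, B, K]
Visit G → queue [F, C, B, K]
Visit F → queue [C, B, K]
Visit C → queue [B, K]
Visit B → queue [K]
Visit K → queue []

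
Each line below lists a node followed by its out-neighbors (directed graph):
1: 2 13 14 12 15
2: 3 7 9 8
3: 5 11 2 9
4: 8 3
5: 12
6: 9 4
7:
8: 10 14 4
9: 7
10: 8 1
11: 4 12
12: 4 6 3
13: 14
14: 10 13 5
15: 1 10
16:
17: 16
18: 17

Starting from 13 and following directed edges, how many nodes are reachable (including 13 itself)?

15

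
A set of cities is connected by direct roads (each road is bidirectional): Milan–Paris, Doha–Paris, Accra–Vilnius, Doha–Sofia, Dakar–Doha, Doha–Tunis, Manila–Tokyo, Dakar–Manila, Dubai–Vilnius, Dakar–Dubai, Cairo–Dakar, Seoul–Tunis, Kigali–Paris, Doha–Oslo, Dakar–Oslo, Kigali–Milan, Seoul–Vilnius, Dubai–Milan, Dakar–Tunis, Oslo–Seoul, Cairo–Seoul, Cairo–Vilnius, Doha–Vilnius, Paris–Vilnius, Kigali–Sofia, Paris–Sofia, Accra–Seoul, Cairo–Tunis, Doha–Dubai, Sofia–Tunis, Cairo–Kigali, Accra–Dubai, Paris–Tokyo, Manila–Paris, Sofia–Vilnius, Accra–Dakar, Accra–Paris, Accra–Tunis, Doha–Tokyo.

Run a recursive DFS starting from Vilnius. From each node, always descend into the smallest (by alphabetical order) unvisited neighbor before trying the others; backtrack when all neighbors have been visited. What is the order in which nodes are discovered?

Vilnius, Accra, Dakar, Cairo, Kigali, Milan, Dubai, Doha, Oslo, Seoul, Tunis, Sofia, Paris, Manila, Tokyo

Visit Vilnius
Vilnius → Accra
Accra → Dakar
Dakar → Cairo
Cairo → Kigali
Kigali → Milan
Milan → Dubai
Dubai → Doha
Doha → Oslo
Oslo → Seoul
Seoul → Tunis
Tunis → Sofia
Sofia → Paris
Paris → Manila
Manila → Tokyo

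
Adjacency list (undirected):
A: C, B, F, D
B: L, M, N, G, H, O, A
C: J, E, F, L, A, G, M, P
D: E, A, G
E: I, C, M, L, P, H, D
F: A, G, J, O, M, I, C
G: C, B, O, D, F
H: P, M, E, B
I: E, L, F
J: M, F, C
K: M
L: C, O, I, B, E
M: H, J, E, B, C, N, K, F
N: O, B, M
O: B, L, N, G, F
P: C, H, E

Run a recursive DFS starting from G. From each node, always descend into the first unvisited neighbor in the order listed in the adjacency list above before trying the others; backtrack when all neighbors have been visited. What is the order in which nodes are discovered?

Visit G
G → C
C → J
J → M
M → H
H → P
P → E
E → I
I → L
L → O
O → B
B → N
B → A
A → F
A → D
M → K

G → C → J → M → H → P → E → I → L → O → B → N → A → F → D → K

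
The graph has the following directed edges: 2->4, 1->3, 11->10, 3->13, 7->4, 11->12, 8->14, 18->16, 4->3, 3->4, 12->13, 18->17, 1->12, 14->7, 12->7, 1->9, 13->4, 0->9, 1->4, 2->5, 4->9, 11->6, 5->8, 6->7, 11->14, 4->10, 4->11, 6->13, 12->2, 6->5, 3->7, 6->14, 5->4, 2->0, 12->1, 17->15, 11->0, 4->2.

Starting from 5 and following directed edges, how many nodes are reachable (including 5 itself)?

BFS from 5 visits: 5, 4, 8, 2, 3, 9, 10, 11, 14, 0, 7, 13, 6, 12, 1
Reachable nodes: 15 of 19 total.

15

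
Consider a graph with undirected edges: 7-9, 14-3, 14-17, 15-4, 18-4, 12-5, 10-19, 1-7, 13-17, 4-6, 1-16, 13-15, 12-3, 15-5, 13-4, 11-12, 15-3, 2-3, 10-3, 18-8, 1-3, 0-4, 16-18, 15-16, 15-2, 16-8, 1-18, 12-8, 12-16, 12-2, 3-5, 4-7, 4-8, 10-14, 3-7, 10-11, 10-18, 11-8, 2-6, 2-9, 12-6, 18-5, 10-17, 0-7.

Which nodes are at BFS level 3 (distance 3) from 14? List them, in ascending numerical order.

0, 4, 6, 8, 9, 16

Level 0: 14
Level 1: 3, 10, 17
Level 2: 1, 2, 5, 7, 11, 12, 13, 15, 18, 19
Level 3: 0, 4, 6, 8, 9, 16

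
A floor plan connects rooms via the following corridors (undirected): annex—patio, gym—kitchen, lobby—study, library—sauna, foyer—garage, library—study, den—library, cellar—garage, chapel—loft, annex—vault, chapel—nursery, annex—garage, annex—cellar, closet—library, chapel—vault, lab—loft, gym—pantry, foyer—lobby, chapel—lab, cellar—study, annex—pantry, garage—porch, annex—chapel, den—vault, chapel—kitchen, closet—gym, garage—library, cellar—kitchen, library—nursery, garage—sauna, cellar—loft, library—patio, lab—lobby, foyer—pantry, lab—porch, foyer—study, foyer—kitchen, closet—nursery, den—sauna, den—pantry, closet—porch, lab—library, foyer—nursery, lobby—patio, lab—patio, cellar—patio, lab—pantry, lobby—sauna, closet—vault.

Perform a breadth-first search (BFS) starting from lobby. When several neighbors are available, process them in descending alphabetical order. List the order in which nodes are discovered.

lobby study sauna patio lab foyer library cellar garage den annex porch pantry loft chapel nursery kitchen closet vault gym

Visit lobby; enqueue study, sauna, patio, lab, foyer → queue [study, sauna, patio, lab, foyer]
Visit study; enqueue library, cellar → queue [sauna, patio, lab, foyer, library, cellar]
Visit sauna; enqueue garage, den → queue [patio, lab, foyer, library, cellar, garage, den]
Visit patio; enqueue annex → queue [lab, foyer, library, cellar, garage, den, annex]
Visit lab; enqueue porch, pantry, loft, chapel → queue [foyer, library, cellar, garage, den, annex, porch, pantry, loft, chapel]
Visit foyer; enqueue nursery, kitchen → queue [library, cellar, garage, den, annex, porch, pantry, loft, chapel, nursery, kitchen]
Visit library; enqueue closet → queue [cellar, garage, den, annex, porch, pantry, loft, chapel, nursery, kitchen, closet]
Visit cellar → queue [garage, den, annex, porch, pantry, loft, chapel, nursery, kitchen, closet]
Visit garage → queue [den, annex, porch, pantry, loft, chapel, nursery, kitchen, closet]
Visit den; enqueue vault → queue [annex, porch, pantry, loft, chapel, nursery, kitchen, closet, vault]
Visit annex → queue [porch, pantry, loft, chapel, nursery, kitchen, closet, vault]
Visit porch → queue [pantry, loft, chapel, nursery, kitchen, closet, vault]
Visit pantry; enqueue gym → queue [loft, chapel, nursery, kitchen, closet, vault, gym]
Visit loft → queue [chapel, nursery, kitchen, closet, vault, gym]
Visit chapel → queue [nursery, kitchen, closet, vault, gym]
Visit nursery → queue [kitchen, closet, vault, gym]
Visit kitchen → queue [closet, vault, gym]
Visit closet → queue [vault, gym]
Visit vault → queue [gym]
Visit gym → queue []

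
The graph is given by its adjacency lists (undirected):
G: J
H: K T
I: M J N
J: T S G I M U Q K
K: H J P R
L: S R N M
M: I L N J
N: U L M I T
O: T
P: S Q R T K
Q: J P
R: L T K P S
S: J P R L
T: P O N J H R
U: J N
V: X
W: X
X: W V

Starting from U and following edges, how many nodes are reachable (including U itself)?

BFS from U visits: U, J, N, G, I, K, M, Q, S, T, L, H, P, R, O
Reachable nodes: 15 of 18 total.

15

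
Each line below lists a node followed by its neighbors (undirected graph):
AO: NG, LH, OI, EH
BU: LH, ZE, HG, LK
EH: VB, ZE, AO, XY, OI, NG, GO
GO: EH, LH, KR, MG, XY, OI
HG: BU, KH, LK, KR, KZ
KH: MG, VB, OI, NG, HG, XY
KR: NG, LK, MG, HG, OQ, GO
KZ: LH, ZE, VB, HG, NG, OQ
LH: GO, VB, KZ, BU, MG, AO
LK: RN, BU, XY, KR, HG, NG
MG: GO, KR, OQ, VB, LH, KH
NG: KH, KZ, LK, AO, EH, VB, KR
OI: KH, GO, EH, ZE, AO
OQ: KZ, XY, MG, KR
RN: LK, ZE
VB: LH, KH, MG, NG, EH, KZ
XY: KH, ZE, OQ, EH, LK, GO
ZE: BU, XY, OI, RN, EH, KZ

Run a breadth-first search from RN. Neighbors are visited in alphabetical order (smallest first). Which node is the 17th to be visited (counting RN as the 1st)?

AO

Visit RN; enqueue LK, ZE → queue [LK, ZE]
Visit LK; enqueue BU, HG, KR, NG, XY → queue [ZE, BU, HG, KR, NG, XY]
Visit ZE; enqueue EH, KZ, OI → queue [BU, HG, KR, NG, XY, EH, KZ, OI]
Visit BU; enqueue LH → queue [HG, KR, NG, XY, EH, KZ, OI, LH]
Visit HG; enqueue KH → queue [KR, NG, XY, EH, KZ, OI, LH, KH]
Visit KR; enqueue GO, MG, OQ → queue [NG, XY, EH, KZ, OI, LH, KH, GO, MG, OQ]
Visit NG; enqueue AO, VB → queue [XY, EH, KZ, OI, LH, KH, GO, MG, OQ, AO, VB]
Visit XY → queue [EH, KZ, OI, LH, KH, GO, MG, OQ, AO, VB]
Visit EH → queue [KZ, OI, LH, KH, GO, MG, OQ, AO, VB]
Visit KZ → queue [OI, LH, KH, GO, MG, OQ, AO, VB]
Visit OI → queue [LH, KH, GO, MG, OQ, AO, VB]
Visit LH → queue [KH, GO, MG, OQ, AO, VB]
Visit KH → queue [GO, MG, OQ, AO, VB]
Visit GO → queue [MG, OQ, AO, VB]
Visit MG → queue [OQ, AO, VB]
Visit OQ → queue [AO, VB]
Visit AO → queue [VB]
Visit VB → queue []

Visit order: RN, LK, ZE, BU, HG, KR, NG, XY, EH, KZ, OI, LH, KH, GO, MG, OQ, AO, VB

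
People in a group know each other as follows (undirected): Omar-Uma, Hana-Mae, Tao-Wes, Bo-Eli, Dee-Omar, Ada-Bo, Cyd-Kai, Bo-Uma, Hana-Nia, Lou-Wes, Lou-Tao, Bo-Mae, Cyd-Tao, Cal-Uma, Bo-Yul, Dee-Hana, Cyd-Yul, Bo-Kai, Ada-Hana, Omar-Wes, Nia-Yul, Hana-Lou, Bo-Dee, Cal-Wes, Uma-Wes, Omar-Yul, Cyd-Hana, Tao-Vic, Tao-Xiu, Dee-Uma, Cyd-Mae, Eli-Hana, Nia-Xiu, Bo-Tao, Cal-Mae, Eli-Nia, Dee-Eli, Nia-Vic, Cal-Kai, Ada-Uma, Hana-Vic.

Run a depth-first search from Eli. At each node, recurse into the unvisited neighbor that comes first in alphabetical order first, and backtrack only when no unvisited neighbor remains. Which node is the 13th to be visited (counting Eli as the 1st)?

Visit Eli
Eli → Bo
Bo → Ada
Ada → Hana
Hana → Cyd
Cyd → Kai
Kai → Cal
Cal → Mae
Cal → Uma
Uma → Dee
Dee → Omar
Omar → Wes
Wes → Lou
Lou → Tao
Tao → Vic
Vic → Nia
Nia → Xiu
Nia → Yul

Visit order: Eli, Bo, Ada, Hana, Cyd, Kai, Cal, Mae, Uma, Dee, Omar, Wes, Lou, Tao, Vic, Nia, Xiu, Yul

Lou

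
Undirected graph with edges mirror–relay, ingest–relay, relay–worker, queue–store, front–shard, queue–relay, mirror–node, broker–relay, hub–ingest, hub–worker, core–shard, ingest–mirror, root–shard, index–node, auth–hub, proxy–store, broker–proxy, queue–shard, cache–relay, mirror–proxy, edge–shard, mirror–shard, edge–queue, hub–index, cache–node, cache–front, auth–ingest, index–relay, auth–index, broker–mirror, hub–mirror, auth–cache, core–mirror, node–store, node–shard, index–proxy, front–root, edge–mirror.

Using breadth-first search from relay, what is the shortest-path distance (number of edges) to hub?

Level 0: relay
Level 1: broker, cache, index, ingest, mirror, queue, worker
Level 2: auth, core, edge, front, hub, node, proxy, shard, store
Level 3: root
hub first appears at level 2.

2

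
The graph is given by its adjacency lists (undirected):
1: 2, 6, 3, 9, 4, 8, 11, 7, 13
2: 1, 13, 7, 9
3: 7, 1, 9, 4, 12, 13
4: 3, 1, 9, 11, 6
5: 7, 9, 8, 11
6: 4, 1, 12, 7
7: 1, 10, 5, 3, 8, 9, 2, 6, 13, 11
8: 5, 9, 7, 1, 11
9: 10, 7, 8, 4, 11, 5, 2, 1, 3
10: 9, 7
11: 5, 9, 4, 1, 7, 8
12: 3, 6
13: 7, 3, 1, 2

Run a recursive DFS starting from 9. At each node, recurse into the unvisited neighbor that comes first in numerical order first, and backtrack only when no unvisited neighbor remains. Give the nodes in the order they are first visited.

Visit 9
9 → 1
1 → 2
2 → 7
7 → 3
3 → 4
4 → 6
6 → 12
4 → 11
11 → 5
5 → 8
3 → 13
7 → 10

9 → 1 → 2 → 7 → 3 → 4 → 6 → 12 → 11 → 5 → 8 → 13 → 10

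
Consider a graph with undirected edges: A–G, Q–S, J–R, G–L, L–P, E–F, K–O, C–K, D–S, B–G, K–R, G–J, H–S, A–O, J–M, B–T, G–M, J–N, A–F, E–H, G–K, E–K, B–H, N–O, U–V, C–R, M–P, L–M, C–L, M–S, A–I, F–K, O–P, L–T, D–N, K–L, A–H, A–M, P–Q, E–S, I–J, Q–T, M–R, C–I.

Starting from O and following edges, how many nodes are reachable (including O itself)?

BFS from O visits: O, A, K, N, P, F, G, H, I, M, C, E, L, R, D, J, Q, B, S, T
Reachable nodes: 20 of 22 total.

20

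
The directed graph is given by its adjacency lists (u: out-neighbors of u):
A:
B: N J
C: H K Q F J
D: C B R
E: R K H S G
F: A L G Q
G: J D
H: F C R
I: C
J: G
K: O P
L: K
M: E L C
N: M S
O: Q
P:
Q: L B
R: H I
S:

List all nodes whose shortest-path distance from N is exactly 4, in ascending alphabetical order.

A, B, D, I, O, P

Level 0: N
Level 1: M, S
Level 2: C, E, L
Level 3: F, G, H, J, K, Q, R
Level 4: A, B, D, I, O, P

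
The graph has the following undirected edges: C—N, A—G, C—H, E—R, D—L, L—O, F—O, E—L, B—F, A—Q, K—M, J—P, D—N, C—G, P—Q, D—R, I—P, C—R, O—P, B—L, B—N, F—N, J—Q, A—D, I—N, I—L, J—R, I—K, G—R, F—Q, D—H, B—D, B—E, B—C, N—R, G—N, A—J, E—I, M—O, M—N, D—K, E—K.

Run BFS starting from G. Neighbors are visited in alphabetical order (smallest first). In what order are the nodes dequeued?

Visit G; enqueue A, C, N, R → queue [A, C, N, R]
Visit A; enqueue D, J, Q → queue [C, N, R, D, J, Q]
Visit C; enqueue B, H → queue [N, R, D, J, Q, B, H]
Visit N; enqueue F, I, M → queue [R, D, J, Q, B, H, F, I, M]
Visit R; enqueue E → queue [D, J, Q, B, H, F, I, M, E]
Visit D; enqueue K, L → queue [J, Q, B, H, F, I, M, E, K, L]
Visit J; enqueue P → queue [Q, B, H, F, I, M, E, K, L, P]
Visit Q → queue [B, H, F, I, M, E, K, L, P]
Visit B → queue [H, F, I, M, E, K, L, P]
Visit H → queue [F, I, M, E, K, L, P]
Visit F; enqueue O → queue [I, M, E, K, L, P, O]
Visit I → queue [M, E, K, L, P, O]
Visit M → queue [E, K, L, P, O]
Visit E → queue [K, L, P, O]
Visit K → queue [L, P, O]
Visit L → queue [P, O]
Visit P → queue [O]
Visit O → queue []

G A C N R D J Q B H F I M E K L P O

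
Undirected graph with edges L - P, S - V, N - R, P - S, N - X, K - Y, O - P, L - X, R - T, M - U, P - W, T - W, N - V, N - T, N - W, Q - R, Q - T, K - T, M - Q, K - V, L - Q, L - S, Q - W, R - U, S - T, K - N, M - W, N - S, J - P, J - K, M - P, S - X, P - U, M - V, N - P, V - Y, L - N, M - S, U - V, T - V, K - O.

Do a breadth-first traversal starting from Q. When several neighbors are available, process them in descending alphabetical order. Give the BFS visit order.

Q, W, T, R, M, L, P, N, V, S, K, U, X, O, J, Y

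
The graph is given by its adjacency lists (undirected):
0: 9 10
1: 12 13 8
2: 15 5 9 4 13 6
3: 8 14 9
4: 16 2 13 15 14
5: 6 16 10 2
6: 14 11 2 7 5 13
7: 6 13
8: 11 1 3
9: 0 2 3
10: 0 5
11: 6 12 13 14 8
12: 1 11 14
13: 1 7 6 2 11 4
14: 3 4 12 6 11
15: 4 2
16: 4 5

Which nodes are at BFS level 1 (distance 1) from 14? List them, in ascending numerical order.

Level 0: 14
Level 1: 3, 4, 6, 11, 12
Level 2: 1, 2, 5, 7, 8, 9, 13, 15, 16
Level 3: 0, 10

3, 4, 6, 11, 12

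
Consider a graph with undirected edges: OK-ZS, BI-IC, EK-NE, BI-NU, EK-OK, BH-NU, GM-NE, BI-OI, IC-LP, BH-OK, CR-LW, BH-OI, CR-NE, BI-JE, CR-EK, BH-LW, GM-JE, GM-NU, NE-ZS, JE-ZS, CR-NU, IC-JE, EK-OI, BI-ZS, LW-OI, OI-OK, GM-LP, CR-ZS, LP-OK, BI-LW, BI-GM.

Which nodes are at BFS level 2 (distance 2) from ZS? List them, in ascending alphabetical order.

Level 0: ZS
Level 1: BI, CR, JE, NE, OK
Level 2: BH, EK, GM, IC, LP, LW, NU, OI

BH, EK, GM, IC, LP, LW, NU, OI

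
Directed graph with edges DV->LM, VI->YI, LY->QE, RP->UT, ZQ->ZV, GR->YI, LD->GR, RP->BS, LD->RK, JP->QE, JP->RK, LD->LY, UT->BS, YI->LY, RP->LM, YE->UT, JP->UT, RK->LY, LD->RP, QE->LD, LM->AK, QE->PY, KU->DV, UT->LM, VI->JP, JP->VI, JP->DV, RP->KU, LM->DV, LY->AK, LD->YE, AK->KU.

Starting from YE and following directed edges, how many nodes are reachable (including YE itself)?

BFS from YE visits: YE, UT, LM, BS, DV, AK, KU
Reachable nodes: 7 of 19 total.

7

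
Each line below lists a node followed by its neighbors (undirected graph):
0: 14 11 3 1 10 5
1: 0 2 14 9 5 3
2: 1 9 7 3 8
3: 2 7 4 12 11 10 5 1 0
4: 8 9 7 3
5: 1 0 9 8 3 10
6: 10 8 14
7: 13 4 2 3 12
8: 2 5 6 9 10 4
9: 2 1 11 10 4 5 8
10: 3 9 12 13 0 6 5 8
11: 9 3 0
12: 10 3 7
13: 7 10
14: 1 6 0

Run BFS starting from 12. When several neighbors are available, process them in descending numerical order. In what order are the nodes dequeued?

Visit 12; enqueue 10, 7, 3 → queue [10, 7, 3]
Visit 10; enqueue 13, 9, 8, 6, 5, 0 → queue [7, 3, 13, 9, 8, 6, 5, 0]
Visit 7; enqueue 4, 2 → queue [3, 13, 9, 8, 6, 5, 0, 4, 2]
Visit 3; enqueue 11, 1 → queue [13, 9, 8, 6, 5, 0, 4, 2, 11, 1]
Visit 13 → queue [9, 8, 6, 5, 0, 4, 2, 11, 1]
Visit 9 → queue [8, 6, 5, 0, 4, 2, 11, 1]
Visit 8 → queue [6, 5, 0, 4, 2, 11, 1]
Visit 6; enqueue 14 → queue [5, 0, 4, 2, 11, 1, 14]
Visit 5 → queue [0, 4, 2, 11, 1, 14]
Visit 0 → queue [4, 2, 11, 1, 14]
Visit 4 → queue [2, 11, 1, 14]
Visit 2 → queue [11, 1, 14]
Visit 11 → queue [1, 14]
Visit 1 → queue [14]
Visit 14 → queue []

12 → 10 → 7 → 3 → 13 → 9 → 8 → 6 → 5 → 0 → 4 → 2 → 11 → 1 → 14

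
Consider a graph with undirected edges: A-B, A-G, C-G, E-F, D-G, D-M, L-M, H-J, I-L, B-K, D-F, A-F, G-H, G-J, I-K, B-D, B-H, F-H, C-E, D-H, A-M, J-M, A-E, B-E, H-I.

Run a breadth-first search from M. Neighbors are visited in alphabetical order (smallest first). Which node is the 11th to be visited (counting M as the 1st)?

Visit M; enqueue A, D, J, L → queue [A, D, J, L]
Visit A; enqueue B, E, F, G → queue [D, J, L, B, E, F, G]
Visit D; enqueue H → queue [J, L, B, E, F, G, H]
Visit J → queue [L, B, E, F, G, H]
Visit L; enqueue I → queue [B, E, F, G, H, I]
Visit B; enqueue K → queue [E, F, G, H, I, K]
Visit E; enqueue C → queue [F, G, H, I, K, C]
Visit F → queue [G, H, I, K, C]
Visit G → queue [H, I, K, C]
Visit H → queue [I, K, C]
Visit I → queue [K, C]
Visit K → queue [C]
Visit C → queue []

Visit order: M, A, D, J, L, B, E, F, G, H, I, K, C

I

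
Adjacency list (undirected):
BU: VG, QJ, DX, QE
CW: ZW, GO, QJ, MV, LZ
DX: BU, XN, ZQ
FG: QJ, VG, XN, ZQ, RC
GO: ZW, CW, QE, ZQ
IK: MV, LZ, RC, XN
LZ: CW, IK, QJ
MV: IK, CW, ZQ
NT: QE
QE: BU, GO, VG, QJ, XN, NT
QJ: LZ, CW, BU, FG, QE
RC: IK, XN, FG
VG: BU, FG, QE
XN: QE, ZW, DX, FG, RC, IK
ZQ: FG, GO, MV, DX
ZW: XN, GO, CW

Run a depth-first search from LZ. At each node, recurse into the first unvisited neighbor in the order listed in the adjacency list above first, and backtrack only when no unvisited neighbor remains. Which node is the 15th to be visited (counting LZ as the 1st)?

Visit LZ
LZ → CW
CW → ZW
ZW → XN
XN → QE
QE → BU
BU → VG
VG → FG
FG → QJ
FG → ZQ
ZQ → GO
ZQ → MV
MV → IK
IK → RC
ZQ → DX
QE → NT

Visit order: LZ, CW, ZW, XN, QE, BU, VG, FG, QJ, ZQ, GO, MV, IK, RC, DX, NT

DX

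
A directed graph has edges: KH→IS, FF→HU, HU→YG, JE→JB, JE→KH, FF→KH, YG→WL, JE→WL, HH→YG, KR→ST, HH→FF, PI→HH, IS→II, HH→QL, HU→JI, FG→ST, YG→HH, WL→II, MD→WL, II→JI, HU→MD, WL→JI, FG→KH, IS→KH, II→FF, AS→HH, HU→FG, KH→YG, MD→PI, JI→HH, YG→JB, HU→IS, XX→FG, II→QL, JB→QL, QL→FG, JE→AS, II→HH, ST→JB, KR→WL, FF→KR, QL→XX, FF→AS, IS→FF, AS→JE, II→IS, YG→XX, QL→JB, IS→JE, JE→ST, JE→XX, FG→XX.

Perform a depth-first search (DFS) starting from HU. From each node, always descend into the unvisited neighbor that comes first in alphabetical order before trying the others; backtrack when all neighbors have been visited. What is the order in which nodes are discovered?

HU, FG, KH, IS, FF, AS, HH, QL, JB, XX, YG, WL, II, JI, JE, ST, KR, MD, PI

Visit HU
HU → FG
FG → KH
KH → IS
IS → FF
FF → AS
AS → HH
HH → QL
QL → JB
QL → XX
HH → YG
YG → WL
WL → II
II → JI
AS → JE
JE → ST
FF → KR
HU → MD
MD → PI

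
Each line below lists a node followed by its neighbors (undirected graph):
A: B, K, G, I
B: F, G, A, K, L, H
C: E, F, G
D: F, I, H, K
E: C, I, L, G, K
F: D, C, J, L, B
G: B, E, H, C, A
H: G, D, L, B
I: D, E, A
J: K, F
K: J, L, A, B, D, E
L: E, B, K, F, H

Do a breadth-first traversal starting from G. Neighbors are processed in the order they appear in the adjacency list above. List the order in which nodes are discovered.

G B E H C A F K L I D J

Visit G; enqueue B, E, H, C, A → queue [B, E, H, C, A]
Visit B; enqueue F, K, L → queue [E, H, C, A, F, K, L]
Visit E; enqueue I → queue [H, C, A, F, K, L, I]
Visit H; enqueue D → queue [C, A, F, K, L, I, D]
Visit C → queue [A, F, K, L, I, D]
Visit A → queue [F, K, L, I, D]
Visit F; enqueue J → queue [K, L, I, D, J]
Visit K → queue [L, I, D, J]
Visit L → queue [I, D, J]
Visit I → queue [D, J]
Visit D → queue [J]
Visit J → queue []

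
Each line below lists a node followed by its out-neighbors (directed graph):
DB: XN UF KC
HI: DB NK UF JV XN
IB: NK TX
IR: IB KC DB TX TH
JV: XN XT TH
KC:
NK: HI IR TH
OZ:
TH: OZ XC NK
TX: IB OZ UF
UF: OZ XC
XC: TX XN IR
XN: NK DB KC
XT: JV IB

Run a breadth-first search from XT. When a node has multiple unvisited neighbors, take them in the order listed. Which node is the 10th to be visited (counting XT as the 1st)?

OZ

Visit XT; enqueue JV, IB → queue [JV, IB]
Visit JV; enqueue XN, TH → queue [IB, XN, TH]
Visit IB; enqueue NK, TX → queue [XN, TH, NK, TX]
Visit XN; enqueue DB, KC → queue [TH, NK, TX, DB, KC]
Visit TH; enqueue OZ, XC → queue [NK, TX, DB, KC, OZ, XC]
Visit NK; enqueue HI, IR → queue [TX, DB, KC, OZ, XC, HI, IR]
Visit TX; enqueue UF → queue [DB, KC, OZ, XC, HI, IR, UF]
Visit DB → queue [KC, OZ, XC, HI, IR, UF]
Visit KC → queue [OZ, XC, HI, IR, UF]
Visit OZ → queue [XC, HI, IR, UF]
Visit XC → queue [HI, IR, UF]
Visit HI → queue [IR, UF]
Visit IR → queue [UF]
Visit UF → queue []

Visit order: XT, JV, IB, XN, TH, NK, TX, DB, KC, OZ, XC, HI, IR, UF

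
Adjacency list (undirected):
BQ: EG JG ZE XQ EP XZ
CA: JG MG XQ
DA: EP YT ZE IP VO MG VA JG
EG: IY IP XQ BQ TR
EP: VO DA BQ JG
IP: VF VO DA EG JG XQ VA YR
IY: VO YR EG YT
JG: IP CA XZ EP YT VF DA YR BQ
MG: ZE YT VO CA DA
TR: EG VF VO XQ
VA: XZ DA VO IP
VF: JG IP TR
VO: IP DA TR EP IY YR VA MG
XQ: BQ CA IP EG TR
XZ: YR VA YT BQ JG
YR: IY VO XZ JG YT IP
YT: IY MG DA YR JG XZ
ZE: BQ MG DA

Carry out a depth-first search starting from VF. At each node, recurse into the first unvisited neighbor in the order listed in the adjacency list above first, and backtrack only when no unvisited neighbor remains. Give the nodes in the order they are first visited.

Visit VF
VF → JG
JG → IP
IP → VO
VO → DA
DA → EP
EP → BQ
BQ → EG
EG → IY
IY → YR
YR → XZ
XZ → VA
XZ → YT
YT → MG
MG → ZE
MG → CA
CA → XQ
XQ → TR

VF, JG, IP, VO, DA, EP, BQ, EG, IY, YR, XZ, VA, YT, MG, ZE, CA, XQ, TR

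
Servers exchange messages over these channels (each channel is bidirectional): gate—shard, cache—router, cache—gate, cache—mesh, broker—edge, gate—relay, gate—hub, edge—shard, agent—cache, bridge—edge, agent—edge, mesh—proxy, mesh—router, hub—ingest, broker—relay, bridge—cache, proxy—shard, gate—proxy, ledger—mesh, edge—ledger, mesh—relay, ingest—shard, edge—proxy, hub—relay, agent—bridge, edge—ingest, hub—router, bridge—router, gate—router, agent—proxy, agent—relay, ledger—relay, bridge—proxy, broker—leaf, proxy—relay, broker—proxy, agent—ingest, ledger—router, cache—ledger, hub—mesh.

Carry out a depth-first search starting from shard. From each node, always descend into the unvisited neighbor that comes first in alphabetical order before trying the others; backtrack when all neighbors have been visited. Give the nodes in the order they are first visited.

Visit shard
shard → edge
edge → agent
agent → bridge
bridge → cache
cache → gate
gate → hub
hub → ingest
hub → mesh
mesh → ledger
ledger → relay
relay → broker
broker → leaf
broker → proxy
ledger → router

shard → edge → agent → bridge → cache → gate → hub → ingest → mesh → ledger → relay → broker → leaf → proxy → router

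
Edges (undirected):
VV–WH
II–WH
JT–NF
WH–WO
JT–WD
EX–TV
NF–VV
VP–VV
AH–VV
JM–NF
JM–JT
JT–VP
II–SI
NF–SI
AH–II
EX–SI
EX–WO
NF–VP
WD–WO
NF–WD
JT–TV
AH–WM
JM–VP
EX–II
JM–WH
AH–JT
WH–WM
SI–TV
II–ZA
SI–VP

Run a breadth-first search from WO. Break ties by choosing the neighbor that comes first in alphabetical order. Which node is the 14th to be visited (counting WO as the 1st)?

Visit WO; enqueue EX, WD, WH → queue [EX, WD, WH]
Visit EX; enqueue II, SI, TV → queue [WD, WH, II, SI, TV]
Visit WD; enqueue JT, NF → queue [WH, II, SI, TV, JT, NF]
Visit WH; enqueue JM, VV, WM → queue [II, SI, TV, JT, NF, JM, VV, WM]
Visit II; enqueue AH, ZA → queue [SI, TV, JT, NF, JM, VV, WM, AH, ZA]
Visit SI; enqueue VP → queue [TV, JT, NF, JM, VV, WM, AH, ZA, VP]
Visit TV → queue [JT, NF, JM, VV, WM, AH, ZA, VP]
Visit JT → queue [NF, JM, VV, WM, AH, ZA, VP]
Visit NF → queue [JM, VV, WM, AH, ZA, VP]
Visit JM → queue [VV, WM, AH, ZA, VP]
Visit VV → queue [WM, AH, ZA, VP]
Visit WM → queue [AH, ZA, VP]
Visit AH → queue [ZA, VP]
Visit ZA → queue [VP]
Visit VP → queue []

Visit order: WO, EX, WD, WH, II, SI, TV, JT, NF, JM, VV, WM, AH, ZA, VP

ZA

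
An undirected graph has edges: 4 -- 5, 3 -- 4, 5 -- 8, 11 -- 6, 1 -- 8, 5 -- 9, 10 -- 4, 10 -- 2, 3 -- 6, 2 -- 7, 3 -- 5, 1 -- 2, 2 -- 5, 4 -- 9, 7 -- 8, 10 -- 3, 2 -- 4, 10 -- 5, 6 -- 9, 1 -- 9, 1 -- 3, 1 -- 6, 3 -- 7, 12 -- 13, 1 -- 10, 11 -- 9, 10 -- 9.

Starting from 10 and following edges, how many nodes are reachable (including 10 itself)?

11

BFS from 10 visits: 10, 1, 2, 3, 4, 5, 9, 6, 8, 7, 11
Reachable nodes: 11 of 13 total.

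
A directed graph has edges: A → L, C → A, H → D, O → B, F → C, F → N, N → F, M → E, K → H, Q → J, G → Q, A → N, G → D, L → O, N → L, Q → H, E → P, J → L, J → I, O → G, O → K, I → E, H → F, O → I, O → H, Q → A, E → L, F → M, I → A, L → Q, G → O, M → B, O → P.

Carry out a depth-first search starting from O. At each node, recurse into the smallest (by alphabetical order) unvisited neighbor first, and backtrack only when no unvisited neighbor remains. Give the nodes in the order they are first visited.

O, B, G, D, Q, A, L, N, F, C, M, E, P, H, J, I, K

Visit O
O → B
O → G
G → D
G → Q
Q → A
A → L
A → N
N → F
F → C
F → M
M → E
E → P
Q → H
Q → J
J → I
O → K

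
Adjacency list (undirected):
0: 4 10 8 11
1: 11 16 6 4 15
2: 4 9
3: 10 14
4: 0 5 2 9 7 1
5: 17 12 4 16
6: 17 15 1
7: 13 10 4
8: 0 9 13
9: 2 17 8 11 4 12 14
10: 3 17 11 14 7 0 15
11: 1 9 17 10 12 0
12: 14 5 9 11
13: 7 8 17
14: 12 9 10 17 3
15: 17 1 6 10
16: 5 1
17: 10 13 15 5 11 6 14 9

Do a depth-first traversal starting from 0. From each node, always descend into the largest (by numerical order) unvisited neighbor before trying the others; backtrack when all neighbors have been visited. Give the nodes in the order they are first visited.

0, 11, 17, 15, 10, 14, 12, 9, 8, 13, 7, 4, 5, 16, 1, 6, 2, 3

Visit 0
0 → 11
11 → 17
17 → 15
15 → 10
10 → 14
14 → 12
12 → 9
9 → 8
8 → 13
13 → 7
7 → 4
4 → 5
5 → 16
16 → 1
1 → 6
4 → 2
14 → 3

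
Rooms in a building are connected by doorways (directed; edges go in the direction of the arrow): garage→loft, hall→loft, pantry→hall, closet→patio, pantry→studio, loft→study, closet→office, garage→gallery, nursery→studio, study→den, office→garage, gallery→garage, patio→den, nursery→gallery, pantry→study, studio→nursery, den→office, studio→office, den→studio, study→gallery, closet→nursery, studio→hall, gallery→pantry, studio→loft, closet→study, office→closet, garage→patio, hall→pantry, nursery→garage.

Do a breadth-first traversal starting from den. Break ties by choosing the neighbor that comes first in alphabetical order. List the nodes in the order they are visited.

Visit den; enqueue office, studio → queue [office, studio]
Visit office; enqueue closet, garage → queue [studio, closet, garage]
Visit studio; enqueue hall, loft, nursery → queue [closet, garage, hall, loft, nursery]
Visit closet; enqueue patio, study → queue [garage, hall, loft, nursery, patio, study]
Visit garage; enqueue gallery → queue [hall, loft, nursery, patio, study, gallery]
Visit hall; enqueue pantry → queue [loft, nursery, patio, study, gallery, pantry]
Visit loft → queue [nursery, patio, study, gallery, pantry]
Visit nursery → queue [patio, study, gallery, pantry]
Visit patio → queue [study, gallery, pantry]
Visit study → queue [gallery, pantry]
Visit gallery → queue [pantry]
Visit pantry → queue []

den, office, studio, closet, garage, hall, loft, nursery, patio, study, gallery, pantry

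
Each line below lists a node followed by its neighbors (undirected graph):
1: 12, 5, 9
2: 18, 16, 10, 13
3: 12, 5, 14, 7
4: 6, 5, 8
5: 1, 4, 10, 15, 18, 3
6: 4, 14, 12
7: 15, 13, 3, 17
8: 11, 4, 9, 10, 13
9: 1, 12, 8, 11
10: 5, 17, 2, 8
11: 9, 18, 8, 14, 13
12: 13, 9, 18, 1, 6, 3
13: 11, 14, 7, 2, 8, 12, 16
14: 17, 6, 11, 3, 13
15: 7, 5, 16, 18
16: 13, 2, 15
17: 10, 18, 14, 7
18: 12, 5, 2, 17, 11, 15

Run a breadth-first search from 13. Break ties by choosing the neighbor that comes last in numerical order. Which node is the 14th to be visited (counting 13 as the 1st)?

Visit 13; enqueue 16, 14, 12, 11, 8, 7, 2 → queue [16, 14, 12, 11, 8, 7, 2]
Visit 16; enqueue 15 → queue [14, 12, 11, 8, 7, 2, 15]
Visit 14; enqueue 17, 6, 3 → queue [12, 11, 8, 7, 2, 15, 17, 6, 3]
Visit 12; enqueue 18, 9, 1 → queue [11, 8, 7, 2, 15, 17, 6, 3, 18, 9, 1]
Visit 11 → queue [8, 7, 2, 15, 17, 6, 3, 18, 9, 1]
Visit 8; enqueue 10, 4 → queue [7, 2, 15, 17, 6, 3, 18, 9, 1, 10, 4]
Visit 7 → queue [2, 15, 17, 6, 3, 18, 9, 1, 10, 4]
Visit 2 → queue [15, 17, 6, 3, 18, 9, 1, 10, 4]
Visit 15; enqueue 5 → queue [17, 6, 3, 18, 9, 1, 10, 4, 5]
Visit 17 → queue [6, 3, 18, 9, 1, 10, 4, 5]
Visit 6 → queue [3, 18, 9, 1, 10, 4, 5]
Visit 3 → queue [18, 9, 1, 10, 4, 5]
Visit 18 → queue [9, 1, 10, 4, 5]
Visit 9 → queue [1, 10, 4, 5]
Visit 1 → queue [10, 4, 5]
Visit 10 → queue [4, 5]
Visit 4 → queue [5]
Visit 5 → queue []

Visit order: 13, 16, 14, 12, 11, 8, 7, 2, 15, 17, 6, 3, 18, 9, 1, 10, 4, 5

9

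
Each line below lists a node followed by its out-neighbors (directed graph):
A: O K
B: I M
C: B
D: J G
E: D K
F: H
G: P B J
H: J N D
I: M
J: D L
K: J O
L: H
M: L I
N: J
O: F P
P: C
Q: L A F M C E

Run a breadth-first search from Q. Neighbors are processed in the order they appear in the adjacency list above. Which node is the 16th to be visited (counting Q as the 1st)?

Visit Q; enqueue L, A, F, M, C, E → queue [L, A, F, M, C, E]
Visit L; enqueue H → queue [A, F, M, C, E, H]
Visit A; enqueue O, K → queue [F, M, C, E, H, O, K]
Visit F → queue [M, C, E, H, O, K]
Visit M; enqueue I → queue [C, E, H, O, K, I]
Visit C; enqueue B → queue [E, H, O, K, I, B]
Visit E; enqueue D → queue [H, O, K, I, B, D]
Visit H; enqueue J, N → queue [O, K, I, B, D, J, N]
Visit O; enqueue P → queue [K, I, B, D, J, N, P]
Visit K → queue [I, B, D, J, N, P]
Visit I → queue [B, D, J, N, P]
Visit B → queue [D, J, N, P]
Visit D; enqueue G → queue [J, N, P, G]
Visit J → queue [N, P, G]
Visit N → queue [P, G]
Visit P → queue [G]
Visit G → queue []

Visit order: Q, L, A, F, M, C, E, H, O, K, I, B, D, J, N, P, G

P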